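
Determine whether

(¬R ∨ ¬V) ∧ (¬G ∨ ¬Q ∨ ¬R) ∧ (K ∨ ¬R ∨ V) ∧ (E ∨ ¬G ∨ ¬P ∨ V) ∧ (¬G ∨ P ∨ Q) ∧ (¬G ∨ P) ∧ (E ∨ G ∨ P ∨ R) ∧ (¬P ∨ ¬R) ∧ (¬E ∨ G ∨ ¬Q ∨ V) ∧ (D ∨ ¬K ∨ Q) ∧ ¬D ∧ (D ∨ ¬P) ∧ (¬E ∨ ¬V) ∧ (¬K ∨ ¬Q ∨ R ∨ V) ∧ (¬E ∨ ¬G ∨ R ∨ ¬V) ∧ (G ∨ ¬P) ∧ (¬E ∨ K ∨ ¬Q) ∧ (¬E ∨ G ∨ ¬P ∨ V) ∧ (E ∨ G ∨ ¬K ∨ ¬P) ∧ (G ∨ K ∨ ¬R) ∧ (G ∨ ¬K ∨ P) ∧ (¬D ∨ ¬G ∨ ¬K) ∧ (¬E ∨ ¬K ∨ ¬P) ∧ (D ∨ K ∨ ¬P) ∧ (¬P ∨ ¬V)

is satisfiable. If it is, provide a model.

P=F; R=F; D=F; E=T; Q=F; K=F; G=F; V=F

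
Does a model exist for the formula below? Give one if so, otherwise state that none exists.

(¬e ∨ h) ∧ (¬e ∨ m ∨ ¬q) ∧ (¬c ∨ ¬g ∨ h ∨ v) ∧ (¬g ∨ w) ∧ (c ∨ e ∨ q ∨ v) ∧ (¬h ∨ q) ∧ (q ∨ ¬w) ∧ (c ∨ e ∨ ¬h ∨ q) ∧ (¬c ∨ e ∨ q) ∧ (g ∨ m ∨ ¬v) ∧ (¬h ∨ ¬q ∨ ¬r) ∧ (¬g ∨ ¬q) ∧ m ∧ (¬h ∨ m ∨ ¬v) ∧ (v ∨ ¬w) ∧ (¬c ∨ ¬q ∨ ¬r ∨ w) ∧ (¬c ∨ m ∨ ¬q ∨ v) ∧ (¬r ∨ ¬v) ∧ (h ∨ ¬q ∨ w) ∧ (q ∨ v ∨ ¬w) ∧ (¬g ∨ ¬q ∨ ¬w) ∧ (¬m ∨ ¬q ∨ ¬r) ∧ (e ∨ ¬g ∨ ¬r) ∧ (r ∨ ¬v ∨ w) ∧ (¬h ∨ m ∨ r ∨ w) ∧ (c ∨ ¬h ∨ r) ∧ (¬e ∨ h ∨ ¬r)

e: True, c: True, v: True, h: True, m: True, w: True, q: True, r: False, g: False

Unit clause (m) forces m = True.
Set e = True.
  then (¬e ∨ h) forces h = True.
  then (¬h ∨ q) forces q = True.
  then (¬h ∨ ¬q ∨ ¬r) forces r = False.
  then (¬g ∨ ¬q) forces g = False.
  then (c ∨ ¬h ∨ r) forces c = True.
Set v = True.
  then (r ∨ ¬v ∨ w) forces w = True.
All clauses satisfied.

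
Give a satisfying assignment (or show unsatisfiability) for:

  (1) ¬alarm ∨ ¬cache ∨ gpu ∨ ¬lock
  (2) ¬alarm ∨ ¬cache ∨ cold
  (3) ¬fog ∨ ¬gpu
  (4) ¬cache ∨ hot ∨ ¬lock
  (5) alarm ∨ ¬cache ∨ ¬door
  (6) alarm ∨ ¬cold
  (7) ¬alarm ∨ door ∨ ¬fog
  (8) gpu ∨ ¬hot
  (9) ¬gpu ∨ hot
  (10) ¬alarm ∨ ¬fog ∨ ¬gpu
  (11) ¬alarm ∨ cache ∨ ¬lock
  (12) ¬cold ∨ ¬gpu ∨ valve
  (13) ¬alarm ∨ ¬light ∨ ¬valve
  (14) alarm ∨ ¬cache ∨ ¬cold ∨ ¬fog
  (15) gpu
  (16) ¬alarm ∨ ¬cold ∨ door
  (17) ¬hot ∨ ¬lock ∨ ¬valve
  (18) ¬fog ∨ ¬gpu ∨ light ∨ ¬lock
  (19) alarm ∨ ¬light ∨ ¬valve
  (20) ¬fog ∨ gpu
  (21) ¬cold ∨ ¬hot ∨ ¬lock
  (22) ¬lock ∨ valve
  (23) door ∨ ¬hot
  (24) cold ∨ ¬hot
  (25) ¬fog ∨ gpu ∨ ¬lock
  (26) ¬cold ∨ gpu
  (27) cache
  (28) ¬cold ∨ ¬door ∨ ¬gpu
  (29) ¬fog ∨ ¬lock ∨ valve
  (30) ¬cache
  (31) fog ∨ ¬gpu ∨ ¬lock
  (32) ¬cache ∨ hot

Case cache = True:
  Clause (¬cache) is falsified — contradiction.
Case cache = False:
  Clause (cache) is falsified — contradiction.
Both cases fail, so the formula is unsatisfiable.

Unsatisfiable — no assignment works.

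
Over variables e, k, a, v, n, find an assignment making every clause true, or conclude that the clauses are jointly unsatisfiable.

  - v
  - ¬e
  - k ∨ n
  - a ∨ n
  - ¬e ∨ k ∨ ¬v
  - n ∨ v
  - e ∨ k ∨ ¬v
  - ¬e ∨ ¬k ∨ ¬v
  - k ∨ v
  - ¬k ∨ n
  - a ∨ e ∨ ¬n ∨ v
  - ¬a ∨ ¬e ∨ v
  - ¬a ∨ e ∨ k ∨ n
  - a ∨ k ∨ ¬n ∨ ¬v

Unit clause (v) forces v = True.
Unit clause (¬e) forces e = False.
In (e ∨ k ∨ ¬v) only k is left, so k = True.
In (¬k ∨ n) only n is left, so n = True.
Set a = True.
All clauses satisfied.

e: False, k: True, a: True, v: True, n: True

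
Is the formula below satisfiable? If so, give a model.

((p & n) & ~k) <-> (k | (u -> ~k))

n = True, k = False, p = True, u = False

  ((p & n) & ~k) <-> (k | (u -> ~k)) = True
    (p & n) & ~k = True
      p & n = True
      ~k = True
    k | (u -> ~k) = True
      u -> ~k = True
        ~k = True
The formula evaluates to True.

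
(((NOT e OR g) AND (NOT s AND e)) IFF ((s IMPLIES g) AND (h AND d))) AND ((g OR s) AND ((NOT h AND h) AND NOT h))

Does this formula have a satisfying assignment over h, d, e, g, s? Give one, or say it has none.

Case h = True: the conjunct NOT h is False.
Case h = False: the conjunct h is False.
Both cases fail — unsatisfiable.

UNSATISFIABLE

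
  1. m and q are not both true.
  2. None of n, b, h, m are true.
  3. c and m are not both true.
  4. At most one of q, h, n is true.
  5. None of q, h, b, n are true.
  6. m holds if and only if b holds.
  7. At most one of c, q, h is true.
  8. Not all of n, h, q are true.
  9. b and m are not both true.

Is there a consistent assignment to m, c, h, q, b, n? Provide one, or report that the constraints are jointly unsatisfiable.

m=F, c=F, h=F, q=F, b=F, n=F

  (1) m=F, q=F — not both ✓
  (2) {n, b, h, m}: 0 true — none ✓
  (3) c=F, m=F — not both ✓
  (4) {q, h, n}: 0 true — at most one ✓
  (5) {q, h, b, n}: 0 true — none ✓
  (6) m=F, b=F — same ✓
  (7) {c, q, h}: 0 true — at most one ✓
  (8) {n, h, q}: 0/3 true — not all ✓
  (9) b=F, m=F — not both ✓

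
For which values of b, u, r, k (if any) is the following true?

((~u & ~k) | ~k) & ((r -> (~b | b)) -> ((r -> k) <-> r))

Unsatisfiable — no assignment works.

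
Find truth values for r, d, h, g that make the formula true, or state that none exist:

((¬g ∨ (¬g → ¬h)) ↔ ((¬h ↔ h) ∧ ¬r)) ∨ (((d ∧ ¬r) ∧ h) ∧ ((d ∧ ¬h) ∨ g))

r = False, d = True, h = True, g = True

  ((¬g ∨ (¬g → ¬h)) ↔ ((¬h ↔ h) ∧ ¬r)) ∨ (((d ∧ ¬r) ∧ h) ∧ ((d ∧ ¬h) ∨ g)) = True
    (¬g ∨ (¬g → ¬h)) ↔ ((¬h ↔ h) ∧ ¬r) = False
      ¬g ∨ (¬g → ¬h) = True
        ¬g = False
        ¬g → ¬h = True
          ¬g = False
          ¬h = False
      (¬h ↔ h) ∧ ¬r = False
        ¬h ↔ h = False
          ¬h = False
        ¬r = True
    ((d ∧ ¬r) ∧ h) ∧ ((d ∧ ¬h) ∨ g) = True
      (d ∧ ¬r) ∧ h = True
        d ∧ ¬r = True
          ¬r = True
      (d ∧ ¬h) ∨ g = True
        d ∧ ¬h = False
          ¬h = False
The formula evaluates to True.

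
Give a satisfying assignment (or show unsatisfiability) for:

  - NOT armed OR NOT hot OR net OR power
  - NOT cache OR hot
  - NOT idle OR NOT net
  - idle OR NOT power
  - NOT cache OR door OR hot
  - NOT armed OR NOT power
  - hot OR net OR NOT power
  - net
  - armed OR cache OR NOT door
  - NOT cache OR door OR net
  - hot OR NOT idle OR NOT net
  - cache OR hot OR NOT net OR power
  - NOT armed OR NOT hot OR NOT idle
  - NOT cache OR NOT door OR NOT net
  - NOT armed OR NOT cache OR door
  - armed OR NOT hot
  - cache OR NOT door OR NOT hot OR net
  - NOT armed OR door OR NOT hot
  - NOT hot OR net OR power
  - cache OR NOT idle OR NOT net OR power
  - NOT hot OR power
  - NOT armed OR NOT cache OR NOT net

Unsatisfiable

Case net = True:
  (NOT idle OR NOT net) forces idle = False.
  (idle OR NOT power) forces power = False.
  (NOT hot OR power) forces hot = False.
  (NOT cache OR hot) forces cache = False.
  Clause (cache OR hot OR NOT net OR power) is falsified — contradiction.
Case net = False:
  Clause (net) is falsified — contradiction.
Both cases fail, so the formula is unsatisfiable.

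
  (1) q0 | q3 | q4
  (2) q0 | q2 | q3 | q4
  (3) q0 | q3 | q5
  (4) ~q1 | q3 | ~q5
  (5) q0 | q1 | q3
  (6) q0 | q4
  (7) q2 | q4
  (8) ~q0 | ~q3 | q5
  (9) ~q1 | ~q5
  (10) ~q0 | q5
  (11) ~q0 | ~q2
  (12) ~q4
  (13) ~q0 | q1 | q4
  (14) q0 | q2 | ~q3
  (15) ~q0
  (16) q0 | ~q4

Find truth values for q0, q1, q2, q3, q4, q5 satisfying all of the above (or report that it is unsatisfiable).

Case q0 = True:
  Clause (~q0) is falsified — contradiction.
Case q0 = False:
  (q0 | q4) forces q4 = True.
  Clause (~q4) is falsified — contradiction.
Both cases fail, so the formula is unsatisfiable.

UNSATISFIABLE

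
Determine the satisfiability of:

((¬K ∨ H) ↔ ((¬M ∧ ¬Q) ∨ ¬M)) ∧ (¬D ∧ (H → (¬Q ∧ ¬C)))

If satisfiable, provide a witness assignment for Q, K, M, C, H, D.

Q = False; K = True; M = True; C = False; H = False; D = False

  (¬K ∨ H) ↔ ((¬M ∧ ¬Q) ∨ ¬M) = True
    ¬K ∨ H = False
      ¬K = False
    (¬M ∧ ¬Q) ∨ ¬M = False
      ¬M ∧ ¬Q = False
        ¬M = False
        ¬Q = True
      ¬M = False
  ¬D ∧ (H → (¬Q ∧ ¬C)) = True
    ¬D = True
    H → (¬Q ∧ ¬C) = True
      ¬Q ∧ ¬C = True
        ¬Q = True
        ¬C = True
Both conjuncts True, so the formula holds.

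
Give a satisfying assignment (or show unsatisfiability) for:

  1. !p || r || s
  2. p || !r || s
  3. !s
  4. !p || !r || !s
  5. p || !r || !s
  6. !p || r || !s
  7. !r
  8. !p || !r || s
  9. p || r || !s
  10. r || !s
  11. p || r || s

Unsatisfiable — no assignment works.

Case r = True:
  Clause (!r) is falsified — contradiction.
Case r = False:
  (!s) forces s = False.
  (!p || r || s) forces p = False.
  Clause (p || r || s) is falsified — contradiction.
Both cases fail, so the formula is unsatisfiable.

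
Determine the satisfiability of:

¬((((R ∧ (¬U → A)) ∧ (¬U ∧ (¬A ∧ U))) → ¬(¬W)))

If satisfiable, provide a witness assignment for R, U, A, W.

Case U = True: the formula becomes ¬((False → ¬(¬W))) = False.
Case U = False: the formula becomes ¬((False → ¬(¬W))) = False.
Both cases fail — unsatisfiable.

Unsatisfiable — no assignment works.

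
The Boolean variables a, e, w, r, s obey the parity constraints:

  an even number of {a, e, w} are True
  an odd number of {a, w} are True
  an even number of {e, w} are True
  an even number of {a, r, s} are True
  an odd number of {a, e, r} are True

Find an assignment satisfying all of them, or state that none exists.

a: False, e: True, w: True, r: False, s: False

{a, e, w}: 2 true → even ✓
{a, w}: 1 true → odd ✓
{e, w}: 2 true → even ✓
{a, r, s}: 0 true → even ✓
{a, e, r}: 1 true → odd ✓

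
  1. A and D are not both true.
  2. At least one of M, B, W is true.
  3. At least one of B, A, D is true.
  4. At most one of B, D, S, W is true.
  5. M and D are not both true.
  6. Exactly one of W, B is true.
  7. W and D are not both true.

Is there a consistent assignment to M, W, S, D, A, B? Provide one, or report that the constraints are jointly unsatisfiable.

M = True, W = True, S = False, D = False, A = True, B = False

  (1) A=T, D=F — not both ✓
  (2) {M, B, W}: 2 true — at least one ✓
  (3) {B, A, D}: 1 true — at least one ✓
  (4) {B, D, S, W}: 1 true — at most one ✓
  (5) M=T, D=F — not both ✓
  (6) {W, B}: 1 true — exactly one ✓
  (7) W=T, D=F — not both ✓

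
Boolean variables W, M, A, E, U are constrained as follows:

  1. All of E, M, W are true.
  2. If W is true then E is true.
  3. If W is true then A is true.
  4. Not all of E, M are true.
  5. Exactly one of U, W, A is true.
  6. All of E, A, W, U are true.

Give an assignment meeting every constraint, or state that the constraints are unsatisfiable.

The formula is unsatisfiable.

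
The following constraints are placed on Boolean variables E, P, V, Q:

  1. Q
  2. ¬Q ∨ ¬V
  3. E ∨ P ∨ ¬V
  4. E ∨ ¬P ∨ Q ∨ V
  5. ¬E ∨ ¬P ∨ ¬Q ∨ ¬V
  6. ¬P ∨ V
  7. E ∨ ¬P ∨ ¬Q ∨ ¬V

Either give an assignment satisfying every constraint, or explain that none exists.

Unit clause (Q) forces Q = True.
In (¬Q ∨ ¬V) only ¬V is left, so V = False.
In (¬P ∨ V) only ¬P is left, so P = False.
Set E = True.
Check each clause:
  (Q): Q holds.
  (¬Q ∨ ¬V): ¬V holds.
  (E ∨ P ∨ ¬V): E holds.
  (E ∨ ¬P ∨ Q ∨ V): E holds.
  (¬E ∨ ¬P ∨ ¬Q ∨ ¬V): ¬P holds.
  (¬P ∨ V): ¬P holds.
  (E ∨ ¬P ∨ ¬Q ∨ ¬V): E holds.
All clauses satisfied.

E=T, P=F, V=F, Q=T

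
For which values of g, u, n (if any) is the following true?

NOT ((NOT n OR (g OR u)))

g: False, u: False, n: True

  NOT ((NOT n OR (g OR u))) = True
    NOT n OR (g OR u) = False
      NOT n = False
      g OR u = False
The formula evaluates to True.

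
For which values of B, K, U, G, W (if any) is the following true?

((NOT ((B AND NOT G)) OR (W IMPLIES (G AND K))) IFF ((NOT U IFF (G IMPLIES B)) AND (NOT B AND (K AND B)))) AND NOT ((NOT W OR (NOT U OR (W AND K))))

B: True; K: False; U: True; G: False; W: True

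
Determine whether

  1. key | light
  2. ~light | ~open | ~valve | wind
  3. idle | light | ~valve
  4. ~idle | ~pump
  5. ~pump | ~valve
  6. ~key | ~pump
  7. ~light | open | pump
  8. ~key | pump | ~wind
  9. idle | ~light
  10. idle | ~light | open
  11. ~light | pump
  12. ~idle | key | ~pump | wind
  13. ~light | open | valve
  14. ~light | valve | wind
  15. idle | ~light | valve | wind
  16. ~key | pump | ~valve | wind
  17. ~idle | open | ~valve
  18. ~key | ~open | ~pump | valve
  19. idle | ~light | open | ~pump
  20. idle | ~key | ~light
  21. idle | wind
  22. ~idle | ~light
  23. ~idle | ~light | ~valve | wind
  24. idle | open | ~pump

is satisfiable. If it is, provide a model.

pump = False, wind = False, idle = True, valve = False, light = False, open = False, key = True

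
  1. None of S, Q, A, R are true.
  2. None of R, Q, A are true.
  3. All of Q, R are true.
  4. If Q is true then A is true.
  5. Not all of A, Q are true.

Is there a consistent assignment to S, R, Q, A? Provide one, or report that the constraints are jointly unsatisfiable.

Case R = True:
  Constraint (1) is violated (R=T) — contradiction.
Case R = False:
  Constraint (3) is violated (R=F) — contradiction.
Both cases fail — unsatisfiable.

Unsatisfiable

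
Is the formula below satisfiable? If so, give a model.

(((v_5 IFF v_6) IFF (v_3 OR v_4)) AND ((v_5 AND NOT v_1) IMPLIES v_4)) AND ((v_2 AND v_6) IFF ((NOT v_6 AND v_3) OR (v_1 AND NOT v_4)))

v_1=F; v_2=T; v_3=F; v_4=T; v_5=F; v_6=F

  ((v_5 IFF v_6) IFF (v_3 OR v_4)) AND ((v_5 AND NOT v_1) IMPLIES v_4) = True
    (v_5 IFF v_6) IFF (v_3 OR v_4) = True
      v_5 IFF v_6 = True
      v_3 OR v_4 = True
    (v_5 AND NOT v_1) IMPLIES v_4 = True
      v_5 AND NOT v_1 = False
        NOT v_1 = True
  (v_2 AND v_6) IFF ((NOT v_6 AND v_3) OR (v_1 AND NOT v_4)) = True
    v_2 AND v_6 = False
    (NOT v_6 AND v_3) OR (v_1 AND NOT v_4) = False
      NOT v_6 AND v_3 = False
        NOT v_6 = True
      v_1 AND NOT v_4 = False
        NOT v_4 = False
Both conjuncts True, so the formula holds.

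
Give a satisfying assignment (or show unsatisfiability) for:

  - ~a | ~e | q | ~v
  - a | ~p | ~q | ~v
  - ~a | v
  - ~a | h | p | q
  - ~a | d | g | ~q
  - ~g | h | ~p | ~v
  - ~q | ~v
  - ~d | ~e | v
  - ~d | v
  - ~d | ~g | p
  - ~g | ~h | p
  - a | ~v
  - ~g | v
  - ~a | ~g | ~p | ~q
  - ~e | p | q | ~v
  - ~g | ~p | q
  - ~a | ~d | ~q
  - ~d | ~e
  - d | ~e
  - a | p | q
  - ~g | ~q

Set d = False.
  then (d | ~e) forces e = False.
Set a = False.
  then (a | ~v) forces v = False.
  then (~g | v) forces g = False.
Set p = True.
Set q = False.
Set h = True.
All clauses satisfied.

d=F; a=F; p=T; q=F; v=F; h=T; g=F; e=F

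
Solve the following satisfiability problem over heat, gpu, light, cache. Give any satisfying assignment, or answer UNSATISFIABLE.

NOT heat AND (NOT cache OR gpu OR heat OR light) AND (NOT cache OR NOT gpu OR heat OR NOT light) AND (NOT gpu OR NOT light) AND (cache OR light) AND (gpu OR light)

heat = False; gpu = False; light = True; cache = True

Unit clause (NOT heat) forces heat = False.
Set gpu = False.
  then (gpu OR light) forces light = True.
Set cache = True.
Check each clause:
  (NOT heat): NOT heat holds.
  (NOT cache OR gpu OR heat OR light): light holds.
  (NOT cache OR NOT gpu OR heat OR NOT light): NOT gpu holds.
  (NOT gpu OR NOT light): NOT gpu holds.
  (cache OR light): cache holds.
  (gpu OR light): light holds.
All clauses satisfied.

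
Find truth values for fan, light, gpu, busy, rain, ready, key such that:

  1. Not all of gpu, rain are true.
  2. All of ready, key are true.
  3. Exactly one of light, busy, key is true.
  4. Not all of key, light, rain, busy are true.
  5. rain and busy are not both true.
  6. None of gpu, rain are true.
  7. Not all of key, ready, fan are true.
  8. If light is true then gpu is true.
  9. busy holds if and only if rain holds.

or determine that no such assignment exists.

fan=F; light=F; gpu=F; busy=F; rain=F; ready=T; key=T

  (1) {gpu, rain}: 0/2 true — not all ✓
  (2) {ready, key}: all 2 true ✓
  (3) {light, busy, key}: 1 true — exactly one ✓
  (4) {key, light, rain, busy}: 1/4 true — not all ✓
  (5) rain=F, busy=F — not both ✓
  (6) {gpu, rain}: 0 true — none ✓
  (7) {key, ready, fan}: 2/3 true — not all ✓
  (8) light=F ⇒ gpu: vacuous ✓
  (9) busy=F, rain=F — same ✓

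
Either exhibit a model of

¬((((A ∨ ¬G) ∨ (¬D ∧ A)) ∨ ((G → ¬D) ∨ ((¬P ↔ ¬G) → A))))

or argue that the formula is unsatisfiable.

P=T; A=F; G=T; D=T

  ¬((((A ∨ ¬G) ∨ (¬D ∧ A)) ∨ ((G → ¬D) ∨ ((¬P ↔ ¬G) → A)))) = True
    ((A ∨ ¬G) ∨ (¬D ∧ A)) ∨ ((G → ¬D) ∨ ((¬P ↔ ¬G) → A)) = False
      (A ∨ ¬G) ∨ (¬D ∧ A) = False
        A ∨ ¬G = False
          ¬G = False
        ¬D ∧ A = False
          ¬D = False
      (G → ¬D) ∨ ((¬P ↔ ¬G) → A) = False
        G → ¬D = False
          ¬D = False
        (¬P ↔ ¬G) → A = False
          ¬P ↔ ¬G = True
            ¬P = False
            ¬G = False
The formula evaluates to True.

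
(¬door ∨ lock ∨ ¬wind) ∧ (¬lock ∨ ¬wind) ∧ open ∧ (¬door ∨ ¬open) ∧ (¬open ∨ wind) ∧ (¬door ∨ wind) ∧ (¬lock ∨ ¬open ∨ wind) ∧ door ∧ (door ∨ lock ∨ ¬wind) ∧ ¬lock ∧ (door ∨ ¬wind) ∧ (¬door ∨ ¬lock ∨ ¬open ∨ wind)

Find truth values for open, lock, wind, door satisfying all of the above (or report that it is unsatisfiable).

UNSATISFIABLE

Case open = True:
  (¬door ∨ ¬open) forces door = False.
  Clause (door) is falsified — contradiction.
Case open = False:
  Clause (open) is falsified — contradiction.
Both cases fail, so the formula is unsatisfiable.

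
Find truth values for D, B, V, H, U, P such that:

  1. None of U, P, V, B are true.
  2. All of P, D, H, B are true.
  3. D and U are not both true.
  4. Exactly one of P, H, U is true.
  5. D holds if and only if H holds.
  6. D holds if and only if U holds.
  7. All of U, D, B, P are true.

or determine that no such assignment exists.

No satisfying assignment exists.

Case B = True:
  Constraint (1) is violated (B=T) — contradiction.
Case B = False:
  Constraint (2) is violated (B=F) — contradiction.
Both cases fail — unsatisfiable.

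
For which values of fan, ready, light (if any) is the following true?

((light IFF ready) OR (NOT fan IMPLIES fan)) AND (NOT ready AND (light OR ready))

fan = True, ready = False, light = True

  (light IFF ready) OR (NOT fan IMPLIES fan) = True
    light IFF ready = False
    NOT fan IMPLIES fan = True
      NOT fan = False
  NOT ready AND (light OR ready) = True
    NOT ready = True
    light OR ready = True
Both conjuncts True, so the formula holds.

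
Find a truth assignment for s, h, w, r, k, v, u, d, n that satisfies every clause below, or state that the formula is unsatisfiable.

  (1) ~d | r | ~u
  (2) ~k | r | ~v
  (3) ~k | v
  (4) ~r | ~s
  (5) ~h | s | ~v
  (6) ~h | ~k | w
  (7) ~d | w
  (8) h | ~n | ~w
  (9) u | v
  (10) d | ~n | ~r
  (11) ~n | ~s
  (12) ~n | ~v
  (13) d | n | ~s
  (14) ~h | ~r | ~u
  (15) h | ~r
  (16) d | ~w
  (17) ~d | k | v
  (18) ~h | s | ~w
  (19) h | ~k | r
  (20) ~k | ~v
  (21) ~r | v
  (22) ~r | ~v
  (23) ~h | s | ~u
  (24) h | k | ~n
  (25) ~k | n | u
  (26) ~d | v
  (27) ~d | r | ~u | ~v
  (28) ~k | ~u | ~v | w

s: False; h: False; w: False; r: False; k: False; v: True; u: True; d: False; n: False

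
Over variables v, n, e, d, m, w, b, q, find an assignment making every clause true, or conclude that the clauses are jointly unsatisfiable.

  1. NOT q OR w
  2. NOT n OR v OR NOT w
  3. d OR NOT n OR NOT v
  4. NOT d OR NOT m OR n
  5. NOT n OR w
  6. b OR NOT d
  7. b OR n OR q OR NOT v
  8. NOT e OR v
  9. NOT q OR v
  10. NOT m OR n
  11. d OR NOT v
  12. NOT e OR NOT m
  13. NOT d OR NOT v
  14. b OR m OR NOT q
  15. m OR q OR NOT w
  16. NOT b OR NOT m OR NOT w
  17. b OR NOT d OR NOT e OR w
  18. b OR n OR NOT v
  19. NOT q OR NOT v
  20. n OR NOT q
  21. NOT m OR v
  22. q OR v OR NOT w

v = False, n = False, e = False, d = False, m = False, w = False, b = True, q = False

Try v = True:
  (d OR NOT v) forces d = True.
  clause (NOT d OR NOT v) is falsified — backtrack.
So v = False.
  then (NOT e OR v) forces e = False.
  then (NOT q OR v) forces q = False.
  then (NOT m OR v) forces m = False.
  then (q OR v OR NOT w) forces w = False.
  then (NOT n OR w) forces n = False.
Set d = False.
Set b = True.
All clauses satisfied.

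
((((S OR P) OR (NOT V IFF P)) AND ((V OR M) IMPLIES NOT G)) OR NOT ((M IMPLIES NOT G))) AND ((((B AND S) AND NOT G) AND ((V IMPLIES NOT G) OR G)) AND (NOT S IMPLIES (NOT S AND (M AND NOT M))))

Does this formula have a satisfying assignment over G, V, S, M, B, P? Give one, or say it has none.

G = False; V = True; S = True; M = True; B = True; P = True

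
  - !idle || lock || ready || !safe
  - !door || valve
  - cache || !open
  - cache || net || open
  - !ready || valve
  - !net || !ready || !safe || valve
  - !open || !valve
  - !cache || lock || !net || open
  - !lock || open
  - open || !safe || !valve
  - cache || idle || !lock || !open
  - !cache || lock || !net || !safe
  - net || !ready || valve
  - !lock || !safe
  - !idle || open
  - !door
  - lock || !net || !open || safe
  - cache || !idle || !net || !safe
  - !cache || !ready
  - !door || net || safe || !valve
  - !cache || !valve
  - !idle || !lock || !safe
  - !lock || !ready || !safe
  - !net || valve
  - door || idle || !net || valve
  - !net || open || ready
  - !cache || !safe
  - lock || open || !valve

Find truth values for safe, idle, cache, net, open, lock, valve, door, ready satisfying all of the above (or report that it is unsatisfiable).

Unit clause (!door) forces door = False.
Set safe = False.
Set idle = False.
Try cache = False:
  (cache || !open) forces open = False.
  (cache || net || open) forces net = True.
  (!lock || open) forces lock = False.
  (!net || valve) forces valve = True.
  clause (lock || open || !valve) is falsified — backtrack.
So cache = True.
  then (!cache || !ready) forces ready = False.
  then (!cache || !valve) forces valve = False.
  then (!net || valve) forces net = False.
Set open = True.
Set lock = True.
All clauses satisfied.

safe = False, idle = False, cache = True, net = False, open = True, lock = True, valve = False, door = False, ready = False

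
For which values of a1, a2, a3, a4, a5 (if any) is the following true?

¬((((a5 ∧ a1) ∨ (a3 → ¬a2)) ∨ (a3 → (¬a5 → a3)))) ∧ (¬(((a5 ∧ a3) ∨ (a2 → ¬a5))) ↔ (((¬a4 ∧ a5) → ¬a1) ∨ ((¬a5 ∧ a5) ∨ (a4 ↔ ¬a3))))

Unsatisfiable

The conjunct ¬((((a5 ∧ a1) ∨ (a3 → ¬a2)) ∨ (a3 → (¬a5 → a3)))) is unsatisfiable on its own:
  a3 = True: this becomes ¬((((a5 ∧ a1) ∨ ¬a2) ∨ True)) = False.
  a3 = False: this becomes ¬((True ∨ True)) = False.
So the whole conjunction is unsatisfiable.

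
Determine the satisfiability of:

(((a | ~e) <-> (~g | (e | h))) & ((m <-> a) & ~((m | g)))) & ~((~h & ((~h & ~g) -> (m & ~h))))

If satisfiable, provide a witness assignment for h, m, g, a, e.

h: True, m: False, g: False, a: False, e: False

  ((a | ~e) <-> (~g | (e | h))) & ((m <-> a) & ~((m | g))) = True
    (a | ~e) <-> (~g | (e | h)) = True
      a | ~e = True
        ~e = True
      ~g | (e | h) = True
        ~g = True
        e | h = True
    (m <-> a) & ~((m | g)) = True
      m <-> a = True
      ~((m | g)) = True
        m | g = False
  ~((~h & ((~h & ~g) -> (m & ~h)))) = True
    ~h & ((~h & ~g) -> (m & ~h)) = False
      ~h = False
      (~h & ~g) -> (m & ~h) = True
        ~h & ~g = False
          ~h = False
          ~g = True
        m & ~h = False
          ~h = False
Both conjuncts True, so the formula holds.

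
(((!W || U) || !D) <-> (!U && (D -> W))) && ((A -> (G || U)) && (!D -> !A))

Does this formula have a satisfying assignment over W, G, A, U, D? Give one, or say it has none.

W=F, G=F, A=F, U=F, D=F

  ((!W || U) || !D) <-> (!U && (D -> W)) = True
    (!W || U) || !D = True
      !W || U = True
        !W = True
      !D = True
    !U && (D -> W) = True
      !U = True
      D -> W = True
  (A -> (G || U)) && (!D -> !A) = True
    A -> (G || U) = True
      G || U = False
    !D -> !A = True
      !D = True
      !A = True
Both conjuncts True, so the formula holds.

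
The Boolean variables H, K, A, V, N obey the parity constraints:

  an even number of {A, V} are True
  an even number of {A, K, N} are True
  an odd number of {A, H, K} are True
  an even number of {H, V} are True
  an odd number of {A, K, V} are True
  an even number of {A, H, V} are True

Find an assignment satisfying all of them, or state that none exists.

H = False, K = True, A = False, V = False, N = True

{A, V}: 0 true → even ✓
{A, K, N}: 2 true → even ✓
{A, H, K}: 1 true → odd ✓
{H, V}: 0 true → even ✓
{A, K, V}: 1 true → odd ✓
{A, H, V}: 0 true → even ✓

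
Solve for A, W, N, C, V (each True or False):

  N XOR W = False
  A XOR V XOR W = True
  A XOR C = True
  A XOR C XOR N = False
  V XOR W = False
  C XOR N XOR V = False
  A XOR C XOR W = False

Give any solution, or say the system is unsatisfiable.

A = True, W = True, N = True, C = False, V = True

N XOR W = T XOR T = False ✓
A XOR V XOR W = T XOR T XOR T = True ✓
A XOR C = T XOR F = True ✓
A XOR C XOR N = T XOR F XOR T = False ✓
V XOR W = T XOR T = False ✓
C XOR N XOR V = F XOR T XOR T = False ✓
A XOR C XOR W = T XOR F XOR T = False ✓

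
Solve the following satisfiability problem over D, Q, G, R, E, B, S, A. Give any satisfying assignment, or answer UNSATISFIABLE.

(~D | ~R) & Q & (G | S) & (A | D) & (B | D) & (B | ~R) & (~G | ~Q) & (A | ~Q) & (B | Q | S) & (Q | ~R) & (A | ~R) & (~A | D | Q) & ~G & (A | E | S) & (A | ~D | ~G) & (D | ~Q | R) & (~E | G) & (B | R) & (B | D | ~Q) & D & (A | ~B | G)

Unit clause (Q) forces Q = True.
In (~G | ~Q) only ~G is left, so G = False.
In (A | ~Q) only A is left, so A = True.
In (~E | G) only ~E is left, so E = False.
Unit clause (D) forces D = True.
In (~D | ~R) only ~R is left, so R = False.
In (G | S) only S is left, so S = True.
In (B | R) only B is left, so B = True.
All clauses satisfied.

D = True; Q = True; G = False; R = False; E = False; B = True; S = True; A = True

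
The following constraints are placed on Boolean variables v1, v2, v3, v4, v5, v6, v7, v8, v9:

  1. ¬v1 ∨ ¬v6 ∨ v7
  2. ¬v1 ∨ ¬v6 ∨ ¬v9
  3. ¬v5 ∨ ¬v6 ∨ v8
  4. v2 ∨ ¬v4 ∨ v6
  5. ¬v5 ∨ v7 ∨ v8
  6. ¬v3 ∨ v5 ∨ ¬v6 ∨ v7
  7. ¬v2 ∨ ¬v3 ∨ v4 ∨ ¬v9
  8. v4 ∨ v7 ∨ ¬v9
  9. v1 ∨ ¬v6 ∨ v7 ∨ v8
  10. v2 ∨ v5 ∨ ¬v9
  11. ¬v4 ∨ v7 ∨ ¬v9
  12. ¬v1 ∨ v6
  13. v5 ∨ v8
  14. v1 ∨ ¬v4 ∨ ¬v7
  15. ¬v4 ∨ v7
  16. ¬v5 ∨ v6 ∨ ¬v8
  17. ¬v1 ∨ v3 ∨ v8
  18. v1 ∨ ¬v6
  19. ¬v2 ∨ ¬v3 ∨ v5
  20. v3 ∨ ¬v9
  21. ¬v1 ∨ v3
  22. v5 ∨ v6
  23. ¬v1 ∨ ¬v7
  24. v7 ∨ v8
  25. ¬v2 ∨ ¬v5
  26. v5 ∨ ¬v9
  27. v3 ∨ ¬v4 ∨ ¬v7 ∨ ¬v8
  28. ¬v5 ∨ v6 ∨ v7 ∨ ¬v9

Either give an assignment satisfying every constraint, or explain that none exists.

Set v1 = False.
  then (v1 ∨ ¬v6) forces v6 = False.
  then (v5 ∨ v6) forces v5 = True.
  then (¬v2 ∨ ¬v5) forces v2 = False.
  then (v2 ∨ ¬v4 ∨ v6) forces v4 = False.
  then (¬v5 ∨ v6 ∨ ¬v8) forces v8 = False.
  then (v7 ∨ v8) forces v7 = True.
Set v3 = False.
  then (v3 ∨ ¬v9) forces v9 = False.
All clauses satisfied.

v1 = False, v2 = False, v3 = False, v4 = False, v5 = True, v6 = False, v7 = True, v8 = False, v9 = False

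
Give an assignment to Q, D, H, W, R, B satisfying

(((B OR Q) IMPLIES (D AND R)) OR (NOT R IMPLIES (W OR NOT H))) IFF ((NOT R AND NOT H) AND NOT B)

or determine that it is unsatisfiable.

Q = True, D = False, H = False, W = False, R = False, B = False

  (((B OR Q) IMPLIES (D AND R)) OR (NOT R IMPLIES (W OR NOT H))) IFF ((NOT R AND NOT H) AND NOT B) = True
    ((B OR Q) IMPLIES (D AND R)) OR (NOT R IMPLIES (W OR NOT H)) = True
      (B OR Q) IMPLIES (D AND R) = False
        B OR Q = True
        D AND R = False
      NOT R IMPLIES (W OR NOT H) = True
        NOT R = True
        W OR NOT H = True
          NOT H = True
    (NOT R AND NOT H) AND NOT B = True
      NOT R AND NOT H = True
        NOT R = True
        NOT H = True
      NOT B = True
The formula evaluates to True.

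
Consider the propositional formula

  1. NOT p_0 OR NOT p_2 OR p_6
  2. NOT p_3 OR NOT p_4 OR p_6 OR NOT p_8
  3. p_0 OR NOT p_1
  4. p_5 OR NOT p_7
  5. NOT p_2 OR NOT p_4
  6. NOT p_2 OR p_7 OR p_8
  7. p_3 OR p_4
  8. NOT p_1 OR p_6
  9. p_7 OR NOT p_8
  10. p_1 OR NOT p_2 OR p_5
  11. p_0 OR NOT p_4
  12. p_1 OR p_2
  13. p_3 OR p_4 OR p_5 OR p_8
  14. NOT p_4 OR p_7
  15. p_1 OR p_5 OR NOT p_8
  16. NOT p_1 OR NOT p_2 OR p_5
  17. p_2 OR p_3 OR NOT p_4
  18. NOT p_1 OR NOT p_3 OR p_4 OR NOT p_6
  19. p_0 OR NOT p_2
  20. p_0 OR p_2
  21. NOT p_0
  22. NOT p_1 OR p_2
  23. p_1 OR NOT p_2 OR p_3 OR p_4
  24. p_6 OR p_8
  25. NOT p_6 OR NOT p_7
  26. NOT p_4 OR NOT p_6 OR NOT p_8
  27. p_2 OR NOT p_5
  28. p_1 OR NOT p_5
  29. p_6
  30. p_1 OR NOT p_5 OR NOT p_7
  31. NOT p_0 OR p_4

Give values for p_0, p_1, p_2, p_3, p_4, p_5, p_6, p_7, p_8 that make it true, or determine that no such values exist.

Case p_0 = True:
  Clause (NOT p_0) is falsified — contradiction.
Case p_0 = False:
  (p_0 OR NOT p_1) forces p_1 = False.
  (p_0 OR NOT p_4) forces p_4 = False.
  (p_3 OR p_4) forces p_3 = True.
  (p_1 OR p_2) forces p_2 = True.
  Clause (p_0 OR NOT p_2) is falsified — contradiction.
Both cases fail, so the formula is unsatisfiable.

No satisfying assignment exists.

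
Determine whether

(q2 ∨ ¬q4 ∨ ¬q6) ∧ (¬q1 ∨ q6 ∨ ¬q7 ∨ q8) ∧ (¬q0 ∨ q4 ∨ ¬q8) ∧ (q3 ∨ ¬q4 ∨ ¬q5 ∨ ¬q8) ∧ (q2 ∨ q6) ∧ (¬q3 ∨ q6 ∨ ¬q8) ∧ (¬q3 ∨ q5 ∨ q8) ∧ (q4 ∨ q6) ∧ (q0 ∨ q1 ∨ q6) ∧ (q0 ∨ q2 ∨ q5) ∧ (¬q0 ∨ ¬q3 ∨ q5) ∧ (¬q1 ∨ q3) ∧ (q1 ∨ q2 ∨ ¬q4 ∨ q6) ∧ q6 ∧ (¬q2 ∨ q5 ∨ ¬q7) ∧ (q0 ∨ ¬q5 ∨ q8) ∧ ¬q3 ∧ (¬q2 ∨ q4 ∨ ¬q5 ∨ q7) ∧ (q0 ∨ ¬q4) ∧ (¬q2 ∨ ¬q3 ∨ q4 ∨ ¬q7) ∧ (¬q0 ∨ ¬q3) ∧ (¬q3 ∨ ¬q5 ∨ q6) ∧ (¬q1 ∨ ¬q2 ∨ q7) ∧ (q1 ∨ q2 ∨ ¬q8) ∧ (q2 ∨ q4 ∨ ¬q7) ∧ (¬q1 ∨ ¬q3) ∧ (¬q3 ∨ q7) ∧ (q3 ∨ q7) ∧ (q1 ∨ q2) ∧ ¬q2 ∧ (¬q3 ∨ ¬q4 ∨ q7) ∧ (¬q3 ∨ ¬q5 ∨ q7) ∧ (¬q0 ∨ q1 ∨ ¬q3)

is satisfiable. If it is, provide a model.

Case q2 = True:
  Clause (¬q2) is falsified — contradiction.
Case q2 = False:
  (q2 ∨ q6) forces q6 = True.
  (q2 ∨ ¬q4 ∨ ¬q6) forces q4 = False.
  (¬q3) forces q3 = False.
  (¬q1 ∨ q3) forces q1 = False.
  Clause (q1 ∨ q2) is falsified — contradiction.
Both cases fail, so the formula is unsatisfiable.

No satisfying assignment exists.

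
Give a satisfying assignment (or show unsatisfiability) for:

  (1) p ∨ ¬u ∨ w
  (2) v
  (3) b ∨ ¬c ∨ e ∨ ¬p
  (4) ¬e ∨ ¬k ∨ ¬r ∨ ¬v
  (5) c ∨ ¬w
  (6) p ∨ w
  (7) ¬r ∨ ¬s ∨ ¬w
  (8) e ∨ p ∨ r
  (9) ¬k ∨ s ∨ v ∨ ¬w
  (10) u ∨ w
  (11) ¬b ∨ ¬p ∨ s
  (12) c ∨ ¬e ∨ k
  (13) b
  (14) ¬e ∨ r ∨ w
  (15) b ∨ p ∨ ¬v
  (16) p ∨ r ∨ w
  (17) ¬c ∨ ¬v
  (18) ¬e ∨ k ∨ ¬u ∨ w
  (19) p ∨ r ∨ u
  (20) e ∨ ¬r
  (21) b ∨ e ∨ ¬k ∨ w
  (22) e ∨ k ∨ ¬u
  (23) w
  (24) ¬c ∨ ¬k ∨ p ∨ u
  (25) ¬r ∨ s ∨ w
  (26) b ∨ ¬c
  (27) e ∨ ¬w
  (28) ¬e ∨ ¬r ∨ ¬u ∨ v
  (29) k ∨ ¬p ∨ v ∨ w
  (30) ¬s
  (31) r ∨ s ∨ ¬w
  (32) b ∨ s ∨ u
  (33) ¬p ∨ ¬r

UNSATISFIABLE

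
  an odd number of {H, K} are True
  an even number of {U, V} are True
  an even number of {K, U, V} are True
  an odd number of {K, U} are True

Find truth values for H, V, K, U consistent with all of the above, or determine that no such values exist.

H = True; V = True; K = False; U = True

{H, K}: 1 true → odd ✓
{U, V}: 2 true → even ✓
{K, U, V}: 2 true → even ✓
{K, U}: 1 true → odd ✓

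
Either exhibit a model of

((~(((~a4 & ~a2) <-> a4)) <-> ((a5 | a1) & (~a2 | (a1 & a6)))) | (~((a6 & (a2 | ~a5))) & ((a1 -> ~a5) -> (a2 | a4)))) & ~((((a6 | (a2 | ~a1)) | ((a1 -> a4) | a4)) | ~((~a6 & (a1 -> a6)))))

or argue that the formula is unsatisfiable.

Unsatisfiable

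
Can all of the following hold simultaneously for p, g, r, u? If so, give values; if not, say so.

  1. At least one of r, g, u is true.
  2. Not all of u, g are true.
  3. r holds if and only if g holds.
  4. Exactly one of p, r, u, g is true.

p=F; g=F; r=F; u=T

  (1) {r, g, u}: 1 true — at least one ✓
  (2) {u, g}: 1/2 true — not all ✓
  (3) r=F, g=F — same ✓
  (4) {p, r, u, g}: 1 true — exactly one ✓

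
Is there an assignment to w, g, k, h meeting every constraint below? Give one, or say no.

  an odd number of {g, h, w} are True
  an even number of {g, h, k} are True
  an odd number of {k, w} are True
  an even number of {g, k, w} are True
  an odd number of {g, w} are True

w = False, g = True, k = True, h = False

{g, h, w}: 1 true → odd ✓
{g, h, k}: 2 true → even ✓
{k, w}: 1 true → odd ✓
{g, k, w}: 2 true → even ✓
{g, w}: 1 true → odd ✓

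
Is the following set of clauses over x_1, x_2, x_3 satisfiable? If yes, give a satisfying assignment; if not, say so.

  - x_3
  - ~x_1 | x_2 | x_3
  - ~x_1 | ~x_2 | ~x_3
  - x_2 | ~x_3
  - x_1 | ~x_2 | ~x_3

Case x_3 = True:
  (x_2 | ~x_3) forces x_2 = True.
  (~x_1 | ~x_2 | ~x_3) forces x_1 = False.
  Clause (x_1 | ~x_2 | ~x_3) is falsified — contradiction.
Case x_3 = False:
  Clause (x_3) is falsified — contradiction.
Both cases fail, so the formula is unsatisfiable.

The formula is unsatisfiable.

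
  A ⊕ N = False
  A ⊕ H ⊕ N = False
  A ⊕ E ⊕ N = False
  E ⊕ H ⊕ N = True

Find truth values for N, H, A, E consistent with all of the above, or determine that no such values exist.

N = True; H = False; A = True; E = False

A ⊕ N = T ⊕ T = False ✓
A ⊕ H ⊕ N = T ⊕ F ⊕ T = False ✓
A ⊕ E ⊕ N = T ⊕ F ⊕ T = False ✓
E ⊕ H ⊕ N = F ⊕ F ⊕ T = True ✓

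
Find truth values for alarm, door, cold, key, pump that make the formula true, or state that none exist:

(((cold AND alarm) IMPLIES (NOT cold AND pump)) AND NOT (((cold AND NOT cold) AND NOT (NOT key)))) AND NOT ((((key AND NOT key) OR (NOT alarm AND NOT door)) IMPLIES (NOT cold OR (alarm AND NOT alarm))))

alarm = False; door = False; cold = True; key = False; pump = False

  ((cold AND alarm) IMPLIES (NOT cold AND pump)) AND NOT (((cold AND NOT cold) AND NOT (NOT key))) = True
    (cold AND alarm) IMPLIES (NOT cold AND pump) = True
      cold AND alarm = False
      NOT cold AND pump = False
        NOT cold = False
    NOT (((cold AND NOT cold) AND NOT (NOT key))) = True
      (cold AND NOT cold) AND NOT (NOT key) = False
        cold AND NOT cold = False
          NOT cold = False
        NOT (NOT key) = False
          NOT key = True
  NOT ((((key AND NOT key) OR (NOT alarm AND NOT door)) IMPLIES (NOT cold OR (alarm AND NOT alarm)))) = True
    ((key AND NOT key) OR (NOT alarm AND NOT door)) IMPLIES (NOT cold OR (alarm AND NOT alarm)) = False
      (key AND NOT key) OR (NOT alarm AND NOT door) = True
        key AND NOT key = False
          NOT key = True
        NOT alarm AND NOT door = True
          NOT alarm = True
          NOT door = True
      NOT cold OR (alarm AND NOT alarm) = False
        NOT cold = False
        alarm AND NOT alarm = False
          NOT alarm = True
Both conjuncts True, so the formula holds.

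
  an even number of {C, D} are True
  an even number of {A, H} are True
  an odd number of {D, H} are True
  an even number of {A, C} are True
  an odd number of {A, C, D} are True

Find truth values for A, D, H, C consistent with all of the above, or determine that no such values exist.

Adding constraints 1, 2, 3, 4 mod 2: every variable appears an even number of times on the left, so the left side is 0.
But the right sides sum to 1 (mod 2). 0 ≠ 1 — the system is inconsistent.

Unsatisfiable — no assignment works.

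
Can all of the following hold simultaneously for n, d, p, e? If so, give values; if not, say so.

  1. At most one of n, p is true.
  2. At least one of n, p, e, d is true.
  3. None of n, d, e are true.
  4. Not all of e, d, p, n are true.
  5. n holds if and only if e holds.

n=F, d=F, p=T, e=F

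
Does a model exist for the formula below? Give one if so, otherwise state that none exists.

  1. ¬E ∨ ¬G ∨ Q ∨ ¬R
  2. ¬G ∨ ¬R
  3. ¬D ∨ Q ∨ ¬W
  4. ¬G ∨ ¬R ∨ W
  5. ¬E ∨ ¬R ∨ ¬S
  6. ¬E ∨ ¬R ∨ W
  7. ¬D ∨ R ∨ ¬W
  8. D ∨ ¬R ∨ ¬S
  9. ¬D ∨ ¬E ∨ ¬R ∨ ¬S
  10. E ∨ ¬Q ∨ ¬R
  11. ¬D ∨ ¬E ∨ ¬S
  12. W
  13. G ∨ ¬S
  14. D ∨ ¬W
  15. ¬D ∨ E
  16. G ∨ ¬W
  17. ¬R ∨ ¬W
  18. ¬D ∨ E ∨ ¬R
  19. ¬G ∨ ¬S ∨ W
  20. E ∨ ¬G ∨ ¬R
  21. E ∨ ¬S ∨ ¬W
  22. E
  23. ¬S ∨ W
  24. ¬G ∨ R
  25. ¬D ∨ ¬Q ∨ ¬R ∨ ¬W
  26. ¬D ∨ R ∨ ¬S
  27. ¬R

The formula is unsatisfiable.

Case R = True:
  Clause (¬R) is falsified — contradiction.
Case R = False:
  (W) forces W = True.
  (¬D ∨ R ∨ ¬W) forces D = False.
  Clause (D ∨ ¬W) is falsified — contradiction.
Both cases fail, so the formula is unsatisfiable.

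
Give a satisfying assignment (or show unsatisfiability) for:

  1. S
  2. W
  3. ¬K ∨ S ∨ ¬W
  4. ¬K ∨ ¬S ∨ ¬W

Unit clause (S) forces S = True.
Unit clause (W) forces W = True.
In (¬K ∨ ¬S ∨ ¬W) only ¬K is left, so K = False.
Check each clause:
  (S): S holds.
  (W): W holds.
  (¬K ∨ S ∨ ¬W): ¬K holds.
  (¬K ∨ ¬S ∨ ¬W): ¬K holds.
All clauses satisfied.

W = True; S = True; K = False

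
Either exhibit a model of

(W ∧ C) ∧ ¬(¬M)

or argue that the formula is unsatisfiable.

C: True; M: True; W: True

  W ∧ C = True
  ¬(¬M) = True
    ¬M = False
Both conjuncts True, so the formula holds.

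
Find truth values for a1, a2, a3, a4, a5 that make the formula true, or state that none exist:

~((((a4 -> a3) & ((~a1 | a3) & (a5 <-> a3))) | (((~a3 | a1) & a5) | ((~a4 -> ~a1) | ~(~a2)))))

a1 = True, a2 = False, a3 = False, a4 = False, a5 = False

  ~((((a4 -> a3) & ((~a1 | a3) & (a5 <-> a3))) | (((~a3 | a1) & a5) | ((~a4 -> ~a1) | ~(~a2))))) = True
    ((a4 -> a3) & ((~a1 | a3) & (a5 <-> a3))) | (((~a3 | a1) & a5) | ((~a4 -> ~a1) | ~(~a2))) = False
      (a4 -> a3) & ((~a1 | a3) & (a5 <-> a3)) = False
        a4 -> a3 = True
        (~a1 | a3) & (a5 <-> a3) = False
          ~a1 | a3 = False
            ~a1 = False
          a5 <-> a3 = True
      ((~a3 | a1) & a5) | ((~a4 -> ~a1) | ~(~a2)) = False
        (~a3 | a1) & a5 = False
          ~a3 | a1 = True
            ~a3 = True
        (~a4 -> ~a1) | ~(~a2) = False
          ~a4 -> ~a1 = False
            ~a4 = True
            ~a1 = False
          ~(~a2) = False
            ~a2 = True
The formula evaluates to True.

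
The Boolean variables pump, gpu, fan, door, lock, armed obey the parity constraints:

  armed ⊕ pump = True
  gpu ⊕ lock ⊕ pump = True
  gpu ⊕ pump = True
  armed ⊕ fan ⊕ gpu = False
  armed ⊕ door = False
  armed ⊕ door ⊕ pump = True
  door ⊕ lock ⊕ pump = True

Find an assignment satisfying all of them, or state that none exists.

pump = True, gpu = False, fan = False, door = False, lock = False, armed = False

armed ⊕ pump = F ⊕ T = True ✓
gpu ⊕ lock ⊕ pump = F ⊕ F ⊕ T = True ✓
gpu ⊕ pump = F ⊕ T = True ✓
armed ⊕ fan ⊕ gpu = F ⊕ F ⊕ F = False ✓
armed ⊕ door = F ⊕ F = False ✓
armed ⊕ door ⊕ pump = F ⊕ F ⊕ T = True ✓
door ⊕ lock ⊕ pump = F ⊕ F ⊕ T = True ✓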